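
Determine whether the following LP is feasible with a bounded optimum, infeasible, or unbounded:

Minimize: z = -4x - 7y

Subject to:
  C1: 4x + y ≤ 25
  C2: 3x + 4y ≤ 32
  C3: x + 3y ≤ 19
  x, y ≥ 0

Feasible with a bounded optimal solution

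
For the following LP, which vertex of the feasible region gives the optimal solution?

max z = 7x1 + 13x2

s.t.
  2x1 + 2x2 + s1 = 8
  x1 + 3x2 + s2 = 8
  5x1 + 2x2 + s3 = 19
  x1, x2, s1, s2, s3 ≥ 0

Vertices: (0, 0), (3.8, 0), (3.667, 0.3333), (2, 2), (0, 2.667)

Evaluate the objective at each vertex of the feasible region:
  z(0, 0) = 0
  z(3.8, 0) = 26.6
  z(3.667, 0.3333) = 30
  z(2, 2) = 40  ←
  z(0, 2.667) = 34.67
The maximum is at x1 = 2, x2 = 2.

(2, 2)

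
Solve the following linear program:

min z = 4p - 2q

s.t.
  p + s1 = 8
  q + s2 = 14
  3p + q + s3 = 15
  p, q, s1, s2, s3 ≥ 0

Evaluate the objective at each vertex of the feasible region:
  z(0, 0) = 0
  z(5, 0) = 20
  z(0.3333, 14) = -26.67
  z(0, 14) = -28  ←
The minimum is at p = 0, q = 14.

p = 0, q = 14, z = -28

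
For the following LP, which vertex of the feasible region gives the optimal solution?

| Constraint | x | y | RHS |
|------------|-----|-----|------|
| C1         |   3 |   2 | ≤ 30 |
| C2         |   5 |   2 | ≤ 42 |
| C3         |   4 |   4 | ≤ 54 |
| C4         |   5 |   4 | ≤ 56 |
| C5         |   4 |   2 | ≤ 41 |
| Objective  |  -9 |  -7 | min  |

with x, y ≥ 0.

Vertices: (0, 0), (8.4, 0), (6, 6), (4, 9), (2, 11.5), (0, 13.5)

Evaluate the objective at each vertex of the feasible region:
  z(0, 0) = 0
  z(8.4, 0) = -75.6
  z(6, 6) = -96
  z(4, 9) = -99  ←
  z(2, 11.5) = -98.5
  z(0, 13.5) = -94.5
The minimum is at x = 4, y = 9.

(4, 9)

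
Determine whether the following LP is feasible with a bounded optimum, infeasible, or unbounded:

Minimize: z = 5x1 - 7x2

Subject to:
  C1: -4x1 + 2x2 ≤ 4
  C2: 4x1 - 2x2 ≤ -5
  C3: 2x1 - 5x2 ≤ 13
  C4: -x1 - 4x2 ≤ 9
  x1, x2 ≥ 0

Infeasible (no feasible solution exists)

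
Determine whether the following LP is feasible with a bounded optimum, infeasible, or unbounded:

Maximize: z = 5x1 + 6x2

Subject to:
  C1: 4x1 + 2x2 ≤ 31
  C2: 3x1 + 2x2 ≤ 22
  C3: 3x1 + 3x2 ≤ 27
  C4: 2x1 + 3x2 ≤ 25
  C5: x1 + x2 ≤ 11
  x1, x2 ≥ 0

Feasible with a bounded optimal solution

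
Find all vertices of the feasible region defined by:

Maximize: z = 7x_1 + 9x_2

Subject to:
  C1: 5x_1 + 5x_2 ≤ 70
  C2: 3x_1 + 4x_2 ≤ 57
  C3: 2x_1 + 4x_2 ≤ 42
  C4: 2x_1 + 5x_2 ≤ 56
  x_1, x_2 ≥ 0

(0, 0), (14, 0), (7, 7), (0, 10.5)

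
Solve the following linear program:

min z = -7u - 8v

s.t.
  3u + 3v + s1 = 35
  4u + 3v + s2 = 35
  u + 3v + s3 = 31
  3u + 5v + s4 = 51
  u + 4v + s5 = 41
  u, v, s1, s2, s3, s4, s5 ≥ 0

Evaluate the objective at each vertex of the feasible region:
  z(0, 0) = 0
  z(8.75, 0) = -61.25
  z(2, 9) = -86  ←
  z(0, 10.2) = -81.6
The minimum is at u = 2, v = 9.

u = 2, v = 9, z = -86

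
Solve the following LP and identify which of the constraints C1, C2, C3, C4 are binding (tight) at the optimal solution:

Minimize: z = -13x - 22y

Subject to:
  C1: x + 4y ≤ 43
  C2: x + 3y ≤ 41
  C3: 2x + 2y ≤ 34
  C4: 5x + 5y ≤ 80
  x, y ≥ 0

At x = 7, y = 9, compute slack b - a·x for each constraint:
  C1: 43 − 43 = 0  (binding)
  C2: 41 − 34 = 7  (slack)
  C3: 34 − 32 = 2  (slack)
  C4: 80 − 80 = 0  (binding)

Optimal: x = 7, y = 9
Binding: C1, C4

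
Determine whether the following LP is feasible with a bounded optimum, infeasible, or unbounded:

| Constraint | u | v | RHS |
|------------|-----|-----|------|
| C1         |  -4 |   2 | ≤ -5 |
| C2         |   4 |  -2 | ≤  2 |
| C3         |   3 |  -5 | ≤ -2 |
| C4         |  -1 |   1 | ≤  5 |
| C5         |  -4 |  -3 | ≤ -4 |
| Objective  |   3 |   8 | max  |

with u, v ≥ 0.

Infeasible (no feasible solution exists)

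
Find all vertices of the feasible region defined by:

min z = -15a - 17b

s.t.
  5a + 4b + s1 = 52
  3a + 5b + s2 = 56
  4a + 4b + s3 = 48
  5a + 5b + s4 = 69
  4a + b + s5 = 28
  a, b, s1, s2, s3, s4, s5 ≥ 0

(0, 0), (7, 0), (5.455, 6.182), (4, 8), (2, 10), (0, 11.2)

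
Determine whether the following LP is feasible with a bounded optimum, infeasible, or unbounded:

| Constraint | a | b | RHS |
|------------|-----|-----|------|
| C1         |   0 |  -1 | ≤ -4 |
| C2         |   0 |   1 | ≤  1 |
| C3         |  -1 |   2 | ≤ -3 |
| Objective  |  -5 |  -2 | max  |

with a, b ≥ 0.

Infeasible (no feasible solution exists)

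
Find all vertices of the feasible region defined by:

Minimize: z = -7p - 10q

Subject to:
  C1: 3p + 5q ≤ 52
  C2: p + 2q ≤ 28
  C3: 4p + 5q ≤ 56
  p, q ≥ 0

(0, 0), (14, 0), (4, 8), (0, 10.4)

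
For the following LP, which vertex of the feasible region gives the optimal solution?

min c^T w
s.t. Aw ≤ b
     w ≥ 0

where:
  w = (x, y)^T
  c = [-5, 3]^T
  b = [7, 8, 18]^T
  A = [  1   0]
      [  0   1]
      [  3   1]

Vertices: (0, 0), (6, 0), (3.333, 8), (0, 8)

Evaluate the objective at each vertex of the feasible region:
  z(0, 0) = 0
  z(6, 0) = -30  ←
  z(3.333, 8) = 7.333
  z(0, 8) = 24
The minimum is at x = 6, y = 0.

(6, 0)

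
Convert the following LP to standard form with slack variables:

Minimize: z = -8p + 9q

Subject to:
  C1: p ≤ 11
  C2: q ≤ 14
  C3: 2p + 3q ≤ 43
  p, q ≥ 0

min z = -8p + 9q

s.t.
  p + s1 = 11
  q + s2 = 14
  2p + 3q + s3 = 43
  p, q, s1, s2, s3 ≥ 0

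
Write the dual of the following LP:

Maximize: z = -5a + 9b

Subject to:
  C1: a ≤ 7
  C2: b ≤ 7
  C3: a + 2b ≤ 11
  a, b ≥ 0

Primal max cᵀx s.t. Ax ≤ b, x ≥ 0  →  Dual min bᵀy s.t. Aᵀy ≥ c, y ≥ 0.

Minimize: z = 7y1 + 7y2 + 11y3

Subject to:
  y1 + y3 ≥ -5
  y2 + 2y3 ≥ 9
  y1, y2, y3 ≥ 0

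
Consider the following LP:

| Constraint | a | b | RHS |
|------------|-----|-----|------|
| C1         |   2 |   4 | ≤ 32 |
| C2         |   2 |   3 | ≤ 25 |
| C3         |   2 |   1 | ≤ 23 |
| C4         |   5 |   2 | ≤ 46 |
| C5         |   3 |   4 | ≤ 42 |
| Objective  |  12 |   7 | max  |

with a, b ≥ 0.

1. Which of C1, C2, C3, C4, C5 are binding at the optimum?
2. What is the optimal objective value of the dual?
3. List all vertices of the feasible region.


1. C2, C4
2. 117
3. (0, 0), (9.2, 0), (8, 3), (2, 7), (0, 8)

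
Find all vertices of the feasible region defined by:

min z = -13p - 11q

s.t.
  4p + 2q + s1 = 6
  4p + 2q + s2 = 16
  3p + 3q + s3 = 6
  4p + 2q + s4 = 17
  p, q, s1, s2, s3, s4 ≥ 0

(0, 0), (1.5, 0), (1, 1), (0, 2)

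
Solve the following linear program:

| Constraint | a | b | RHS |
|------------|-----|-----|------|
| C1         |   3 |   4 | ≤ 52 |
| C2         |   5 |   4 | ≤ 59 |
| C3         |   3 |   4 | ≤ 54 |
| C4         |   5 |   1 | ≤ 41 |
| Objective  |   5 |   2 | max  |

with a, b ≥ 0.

Evaluate the objective at each vertex of the feasible region:
  z(0, 0) = 0
  z(8.2, 0) = 41
  z(7, 6) = 47  ←
  z(3.5, 10.38) = 38.25
  z(0, 13) = 26
The maximum is at a = 7, b = 6.

a = 7, b = 6, z = 47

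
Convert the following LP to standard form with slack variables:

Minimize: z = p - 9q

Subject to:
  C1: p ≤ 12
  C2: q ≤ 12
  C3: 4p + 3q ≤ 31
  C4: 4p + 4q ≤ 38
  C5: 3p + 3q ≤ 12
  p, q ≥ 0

min z = p - 9q

s.t.
  p + s1 = 12
  q + s2 = 12
  4p + 3q + s3 = 31
  4p + 4q + s4 = 38
  3p + 3q + s5 = 12
  p, q, s1, s2, s3, s4, s5 ≥ 0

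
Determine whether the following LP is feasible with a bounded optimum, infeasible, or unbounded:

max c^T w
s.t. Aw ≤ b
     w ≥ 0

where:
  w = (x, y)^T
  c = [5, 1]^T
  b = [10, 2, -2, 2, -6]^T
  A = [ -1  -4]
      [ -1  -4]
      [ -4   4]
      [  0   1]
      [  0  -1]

Infeasible (no feasible solution exists)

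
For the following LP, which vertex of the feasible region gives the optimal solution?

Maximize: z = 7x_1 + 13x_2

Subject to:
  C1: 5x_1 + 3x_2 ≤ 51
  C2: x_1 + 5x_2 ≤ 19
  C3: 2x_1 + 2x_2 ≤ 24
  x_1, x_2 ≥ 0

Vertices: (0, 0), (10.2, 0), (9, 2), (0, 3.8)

Evaluate the objective at each vertex of the feasible region:
  z(0, 0) = 0
  z(10.2, 0) = 71.4
  z(9, 2) = 89  ←
  z(0, 3.8) = 49.4
The maximum is at x_1 = 9, x_2 = 2.

(9, 2)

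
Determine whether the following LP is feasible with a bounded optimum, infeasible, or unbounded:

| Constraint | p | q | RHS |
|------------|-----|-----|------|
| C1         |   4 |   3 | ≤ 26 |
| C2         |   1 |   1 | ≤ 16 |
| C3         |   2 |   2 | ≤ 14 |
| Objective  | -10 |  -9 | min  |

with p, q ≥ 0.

Feasible with a bounded optimal solution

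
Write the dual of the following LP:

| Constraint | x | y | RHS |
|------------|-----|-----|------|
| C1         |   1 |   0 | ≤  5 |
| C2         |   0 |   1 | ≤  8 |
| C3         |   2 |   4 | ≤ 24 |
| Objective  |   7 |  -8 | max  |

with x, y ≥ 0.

Primal max cᵀx s.t. Ax ≤ b, x ≥ 0  →  Dual min bᵀy s.t. Aᵀy ≥ c, y ≥ 0.

Minimize: z = 5y1 + 8y2 + 24y3

Subject to:
  y1 + 2y3 ≥ 7
  y2 + 4y3 ≥ -8
  y1, y2, y3 ≥ 0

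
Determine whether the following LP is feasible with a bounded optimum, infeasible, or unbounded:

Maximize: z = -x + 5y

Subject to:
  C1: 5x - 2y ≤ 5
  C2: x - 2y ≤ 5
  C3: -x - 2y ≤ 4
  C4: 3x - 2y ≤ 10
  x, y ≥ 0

Unbounded (objective can increase without bound)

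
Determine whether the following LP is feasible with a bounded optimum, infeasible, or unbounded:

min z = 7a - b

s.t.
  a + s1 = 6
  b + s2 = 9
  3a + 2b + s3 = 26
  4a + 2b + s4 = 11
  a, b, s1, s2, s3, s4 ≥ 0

Feasible with a bounded optimal solution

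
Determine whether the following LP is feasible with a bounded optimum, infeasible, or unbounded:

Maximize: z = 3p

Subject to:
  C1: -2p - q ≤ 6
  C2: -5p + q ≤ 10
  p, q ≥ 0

Unbounded (objective can increase without bound)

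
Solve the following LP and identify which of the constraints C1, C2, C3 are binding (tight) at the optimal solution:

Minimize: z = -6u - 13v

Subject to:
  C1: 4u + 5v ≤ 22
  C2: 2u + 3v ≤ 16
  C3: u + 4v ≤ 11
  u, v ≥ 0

At u = 3, v = 2, compute slack b - a·x for each constraint:
  C1: 22 − 22 = 0  (binding)
  C2: 16 − 12 = 4  (slack)
  C3: 11 − 11 = 0  (binding)

Optimal: u = 3, v = 2
Binding: C1, C3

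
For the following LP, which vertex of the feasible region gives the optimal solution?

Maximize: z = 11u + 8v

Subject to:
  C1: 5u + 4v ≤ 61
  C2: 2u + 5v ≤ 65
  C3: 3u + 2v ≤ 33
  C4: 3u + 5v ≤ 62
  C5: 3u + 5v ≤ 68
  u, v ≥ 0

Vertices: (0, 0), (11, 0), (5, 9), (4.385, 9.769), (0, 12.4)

Evaluate the objective at each vertex of the feasible region:
  z(0, 0) = 0
  z(11, 0) = 121
  z(5, 9) = 127  ←
  z(4.385, 9.769) = 126.4
  z(0, 12.4) = 99.2
The maximum is at u = 5, v = 9.

(5, 9)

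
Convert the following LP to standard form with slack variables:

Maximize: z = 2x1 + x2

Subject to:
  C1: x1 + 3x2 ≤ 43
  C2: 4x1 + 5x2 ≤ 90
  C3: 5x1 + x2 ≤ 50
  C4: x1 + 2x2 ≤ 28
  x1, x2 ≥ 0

max z = 2x1 + x2

s.t.
  x1 + 3x2 + s1 = 43
  4x1 + 5x2 + s2 = 90
  5x1 + x2 + s3 = 50
  x1 + 2x2 + s4 = 28
  x1, x2, s1, s2, s3, s4 ≥ 0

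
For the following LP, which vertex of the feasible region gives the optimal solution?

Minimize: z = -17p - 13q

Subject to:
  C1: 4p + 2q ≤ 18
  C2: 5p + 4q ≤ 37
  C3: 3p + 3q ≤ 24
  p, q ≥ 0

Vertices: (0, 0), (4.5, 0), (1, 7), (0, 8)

Evaluate the objective at each vertex of the feasible region:
  z(0, 0) = 0
  z(4.5, 0) = -76.5
  z(1, 7) = -108  ←
  z(0, 8) = -104
The minimum is at p = 1, q = 7.

(1, 7)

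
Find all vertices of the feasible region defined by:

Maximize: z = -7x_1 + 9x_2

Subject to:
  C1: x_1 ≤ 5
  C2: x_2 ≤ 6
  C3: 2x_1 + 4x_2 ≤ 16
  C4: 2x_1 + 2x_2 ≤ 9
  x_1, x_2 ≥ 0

(0, 0), (4.5, 0), (1, 3.5), (0, 4)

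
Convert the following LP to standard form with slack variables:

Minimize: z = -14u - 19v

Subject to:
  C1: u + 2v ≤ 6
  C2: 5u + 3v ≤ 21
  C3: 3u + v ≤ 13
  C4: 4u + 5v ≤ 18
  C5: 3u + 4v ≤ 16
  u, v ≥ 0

min z = -14u - 19v

s.t.
  u + 2v + s1 = 6
  5u + 3v + s2 = 21
  3u + v + s3 = 13
  4u + 5v + s4 = 18
  3u + 4v + s5 = 16
  u, v, s1, s2, s3, s4, s5 ≥ 0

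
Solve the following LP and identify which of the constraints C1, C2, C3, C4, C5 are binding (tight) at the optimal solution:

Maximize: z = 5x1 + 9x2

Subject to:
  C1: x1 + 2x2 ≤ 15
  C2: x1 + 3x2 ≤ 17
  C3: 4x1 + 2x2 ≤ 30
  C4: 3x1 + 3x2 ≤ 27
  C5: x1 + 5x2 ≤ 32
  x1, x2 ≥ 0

At x1 = 5, x2 = 4, compute slack b - a·x for each constraint:
  C1: 15 − 13 = 2  (slack)
  C2: 17 − 17 = 0  (binding)
  C3: 30 − 28 = 2  (slack)
  C4: 27 − 27 = 0  (binding)
  C5: 32 − 25 = 7  (slack)

Optimal: x1 = 5, x2 = 4
Binding: C2, C4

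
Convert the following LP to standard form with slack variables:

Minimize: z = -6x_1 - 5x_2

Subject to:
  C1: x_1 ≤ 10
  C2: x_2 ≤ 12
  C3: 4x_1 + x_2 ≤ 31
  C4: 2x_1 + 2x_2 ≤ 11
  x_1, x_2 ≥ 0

min z = -6x_1 - 5x_2

s.t.
  x_1 + s1 = 10
  x_2 + s2 = 12
  4x_1 + x_2 + s3 = 31
  2x_1 + 2x_2 + s4 = 11
  x_1, x_2, s1, s2, s3, s4 ≥ 0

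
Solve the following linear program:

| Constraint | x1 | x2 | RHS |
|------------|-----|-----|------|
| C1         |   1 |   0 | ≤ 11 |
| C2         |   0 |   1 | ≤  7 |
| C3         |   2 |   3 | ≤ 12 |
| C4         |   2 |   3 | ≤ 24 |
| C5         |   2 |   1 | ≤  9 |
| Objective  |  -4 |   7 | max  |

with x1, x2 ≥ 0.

Evaluate the objective at each vertex of the feasible region:
  z(0, 0) = 0
  z(4.5, 0) = -18
  z(3.75, 1.5) = -4.5
  z(0, 4) = 28  ←
The maximum is at x1 = 0, x2 = 4.

x1 = 0, x2 = 4, z = 28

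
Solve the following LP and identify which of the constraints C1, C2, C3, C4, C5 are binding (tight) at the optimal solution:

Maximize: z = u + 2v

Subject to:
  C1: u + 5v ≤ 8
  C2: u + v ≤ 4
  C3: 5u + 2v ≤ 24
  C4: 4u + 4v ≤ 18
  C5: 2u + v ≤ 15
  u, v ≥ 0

At u = 3, v = 1, compute slack b - a·x for each constraint:
  C1: 8 − 8 = 0  (binding)
  C2: 4 − 4 = 0  (binding)
  C3: 24 − 17 = 7  (slack)
  C4: 18 − 16 = 2  (slack)
  C5: 15 − 7 = 8  (slack)

Optimal: u = 3, v = 1
Binding: C1, C2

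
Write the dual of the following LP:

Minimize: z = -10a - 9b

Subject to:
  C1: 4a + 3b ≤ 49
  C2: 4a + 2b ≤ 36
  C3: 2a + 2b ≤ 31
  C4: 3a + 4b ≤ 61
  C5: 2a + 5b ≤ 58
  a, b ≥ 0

Primal min cᵀx s.t. Ax ≤ b, x ≥ 0  →  Dual max −bᵀy s.t. Aᵀy ≥ −c, y ≥ 0.

Maximize: z = -49y1 - 36y2 - 31y3 - 61y4 - 58y5

Subject to:
  4y1 + 4y2 + 2y3 + 3y4 + 2y5 ≥ 10
  3y1 + 2y2 + 2y3 + 4y4 + 5y5 ≥ 9
  y1, y2, y3, y4, y5 ≥ 0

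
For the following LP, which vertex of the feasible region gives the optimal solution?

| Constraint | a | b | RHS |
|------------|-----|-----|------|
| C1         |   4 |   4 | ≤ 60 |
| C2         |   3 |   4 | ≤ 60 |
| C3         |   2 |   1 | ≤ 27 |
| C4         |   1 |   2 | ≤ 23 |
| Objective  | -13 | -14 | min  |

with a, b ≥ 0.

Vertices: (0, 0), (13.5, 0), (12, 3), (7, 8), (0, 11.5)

Evaluate the objective at each vertex of the feasible region:
  z(0, 0) = 0
  z(13.5, 0) = -175.5
  z(12, 3) = -198
  z(7, 8) = -203  ←
  z(0, 11.5) = -161
The minimum is at a = 7, b = 8.

(7, 8)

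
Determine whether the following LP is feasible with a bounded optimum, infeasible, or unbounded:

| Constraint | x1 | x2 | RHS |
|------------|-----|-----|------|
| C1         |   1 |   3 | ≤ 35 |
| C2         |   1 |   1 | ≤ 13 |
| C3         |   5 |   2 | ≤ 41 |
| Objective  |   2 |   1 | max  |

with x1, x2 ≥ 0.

Feasible with a bounded optimal solution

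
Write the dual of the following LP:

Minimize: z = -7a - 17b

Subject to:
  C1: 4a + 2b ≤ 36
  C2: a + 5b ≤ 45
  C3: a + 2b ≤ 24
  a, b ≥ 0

Primal min cᵀx s.t. Ax ≤ b, x ≥ 0  →  Dual max −bᵀy s.t. Aᵀy ≥ −c, y ≥ 0.

Maximize: z = -36y1 - 45y2 - 24y3

Subject to:
  4y1 + y2 + y3 ≥ 7
  2y1 + 5y2 + 2y3 ≥ 17
  y1, y2, y3 ≥ 0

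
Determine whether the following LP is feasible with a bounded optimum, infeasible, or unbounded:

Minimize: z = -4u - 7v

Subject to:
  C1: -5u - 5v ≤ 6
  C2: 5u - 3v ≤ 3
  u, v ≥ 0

Unbounded (objective can decrease without bound)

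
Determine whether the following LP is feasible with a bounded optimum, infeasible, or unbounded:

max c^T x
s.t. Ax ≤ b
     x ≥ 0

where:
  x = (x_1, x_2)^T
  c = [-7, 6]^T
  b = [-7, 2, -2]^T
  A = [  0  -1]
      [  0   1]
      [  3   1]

Infeasible (no feasible solution exists)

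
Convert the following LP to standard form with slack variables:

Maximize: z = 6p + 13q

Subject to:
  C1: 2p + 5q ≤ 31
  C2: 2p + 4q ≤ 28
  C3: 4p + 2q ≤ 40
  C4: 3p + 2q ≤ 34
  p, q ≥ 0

max z = 6p + 13q

s.t.
  2p + 5q + s1 = 31
  2p + 4q + s2 = 28
  4p + 2q + s3 = 40
  3p + 2q + s4 = 34
  p, q, s1, s2, s3, s4 ≥ 0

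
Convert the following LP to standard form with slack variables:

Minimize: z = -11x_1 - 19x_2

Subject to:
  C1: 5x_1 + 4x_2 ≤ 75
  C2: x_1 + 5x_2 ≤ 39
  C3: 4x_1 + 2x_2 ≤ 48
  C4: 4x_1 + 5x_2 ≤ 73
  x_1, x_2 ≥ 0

min z = -11x_1 - 19x_2

s.t.
  5x_1 + 4x_2 + s1 = 75
  x_1 + 5x_2 + s2 = 39
  4x_1 + 2x_2 + s3 = 48
  4x_1 + 5x_2 + s4 = 73
  x_1, x_2, s1, s2, s3, s4 ≥ 0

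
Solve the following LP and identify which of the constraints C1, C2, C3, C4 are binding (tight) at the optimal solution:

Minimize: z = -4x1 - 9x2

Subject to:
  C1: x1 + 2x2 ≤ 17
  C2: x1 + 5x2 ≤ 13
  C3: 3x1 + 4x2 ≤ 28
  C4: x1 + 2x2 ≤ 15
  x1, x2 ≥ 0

At x1 = 8, x2 = 1, compute slack b - a·x for each constraint:
  C1: 17 − 10 = 7  (slack)
  C2: 13 − 13 = 0  (binding)
  C3: 28 − 28 = 0  (binding)
  C4: 15 − 10 = 5  (slack)

Optimal: x1 = 8, x2 = 1
Binding: C2, C3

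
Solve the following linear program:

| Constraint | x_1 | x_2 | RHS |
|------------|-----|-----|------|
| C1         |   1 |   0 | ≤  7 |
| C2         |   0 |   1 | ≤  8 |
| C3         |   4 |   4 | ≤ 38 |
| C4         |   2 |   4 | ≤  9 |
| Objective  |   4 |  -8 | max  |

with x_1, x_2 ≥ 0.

Evaluate the objective at each vertex of the feasible region:
  z(0, 0) = 0
  z(4.5, 0) = 18  ←
  z(0, 2.25) = -18
The maximum is at x_1 = 4.5, x_2 = 0.

x_1 = 4.5, x_2 = 0, z = 18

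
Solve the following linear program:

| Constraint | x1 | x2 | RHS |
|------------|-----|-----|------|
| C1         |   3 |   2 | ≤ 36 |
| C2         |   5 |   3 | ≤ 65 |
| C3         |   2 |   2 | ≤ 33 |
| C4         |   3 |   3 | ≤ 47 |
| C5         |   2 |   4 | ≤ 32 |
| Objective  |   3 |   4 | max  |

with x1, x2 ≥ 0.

Evaluate the objective at each vertex of the feasible region:
  z(0, 0) = 0
  z(12, 0) = 36
  z(10, 3) = 42  ←
  z(0, 8) = 32
The maximum is at x1 = 10, x2 = 3.

x1 = 10, x2 = 3, z = 42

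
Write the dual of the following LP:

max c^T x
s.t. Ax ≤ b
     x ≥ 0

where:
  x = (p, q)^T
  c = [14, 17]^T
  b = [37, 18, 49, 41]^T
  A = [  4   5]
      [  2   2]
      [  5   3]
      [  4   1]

Primal max cᵀx s.t. Ax ≤ b, x ≥ 0  →  Dual min bᵀy s.t. Aᵀy ≥ c, y ≥ 0.

Minimize: z = 37y1 + 18y2 + 49y3 + 41y4

Subject to:
  4y1 + 2y2 + 5y3 + 4y4 ≥ 14
  5y1 + 2y2 + 3y3 + y4 ≥ 17
  y1, y2, y3, y4 ≥ 0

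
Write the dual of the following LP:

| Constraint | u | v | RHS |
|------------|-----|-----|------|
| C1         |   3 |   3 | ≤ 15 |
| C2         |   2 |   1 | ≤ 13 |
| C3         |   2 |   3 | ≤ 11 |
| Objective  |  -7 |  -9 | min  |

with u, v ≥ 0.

Primal min cᵀx s.t. Ax ≤ b, x ≥ 0  →  Dual max −bᵀy s.t. Aᵀy ≥ −c, y ≥ 0.

Maximize: z = -15y1 - 13y2 - 11y3

Subject to:
  3y1 + 2y2 + 2y3 ≥ 7
  3y1 + y2 + 3y3 ≥ 9
  y1, y2, y3 ≥ 0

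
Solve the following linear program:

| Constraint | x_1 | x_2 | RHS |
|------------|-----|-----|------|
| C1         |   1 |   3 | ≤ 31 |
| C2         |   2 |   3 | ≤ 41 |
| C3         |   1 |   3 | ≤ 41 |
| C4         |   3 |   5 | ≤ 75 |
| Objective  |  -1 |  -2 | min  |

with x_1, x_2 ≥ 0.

Evaluate the objective at each vertex of the feasible region:
  z(0, 0) = 0
  z(20.5, 0) = -20.5
  z(10, 7) = -24  ←
  z(0, 10.33) = -20.67
The minimum is at x_1 = 10, x_2 = 7.

x_1 = 10, x_2 = 7, z = -24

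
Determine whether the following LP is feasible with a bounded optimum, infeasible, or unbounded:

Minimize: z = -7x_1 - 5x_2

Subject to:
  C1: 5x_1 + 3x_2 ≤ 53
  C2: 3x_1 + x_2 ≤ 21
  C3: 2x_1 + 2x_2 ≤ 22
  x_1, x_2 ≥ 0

Feasible with a bounded optimal solution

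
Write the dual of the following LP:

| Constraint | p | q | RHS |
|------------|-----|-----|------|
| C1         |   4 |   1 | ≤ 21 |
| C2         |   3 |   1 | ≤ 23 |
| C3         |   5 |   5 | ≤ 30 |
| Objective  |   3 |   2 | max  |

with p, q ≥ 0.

Primal max cᵀx s.t. Ax ≤ b, x ≥ 0  →  Dual min bᵀy s.t. Aᵀy ≥ c, y ≥ 0.

Minimize: z = 21y1 + 23y2 + 30y3

Subject to:
  4y1 + 3y2 + 5y3 ≥ 3
  y1 + y2 + 5y3 ≥ 2
  y1, y2, y3 ≥ 0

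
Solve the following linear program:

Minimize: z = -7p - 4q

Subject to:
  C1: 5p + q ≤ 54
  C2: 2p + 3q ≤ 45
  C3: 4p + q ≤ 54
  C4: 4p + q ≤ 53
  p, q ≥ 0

Evaluate the objective at each vertex of the feasible region:
  z(0, 0) = 0
  z(10.8, 0) = -75.6
  z(9, 9) = -99  ←
  z(0, 15) = -60
The minimum is at p = 9, q = 9.

p = 9, q = 9, z = -99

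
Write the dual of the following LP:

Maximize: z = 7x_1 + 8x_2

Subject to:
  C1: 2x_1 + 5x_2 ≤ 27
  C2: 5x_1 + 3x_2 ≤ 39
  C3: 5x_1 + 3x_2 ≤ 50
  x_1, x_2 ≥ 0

Primal max cᵀx s.t. Ax ≤ b, x ≥ 0  →  Dual min bᵀy s.t. Aᵀy ≥ c, y ≥ 0.

Minimize: z = 27y1 + 39y2 + 50y3

Subject to:
  2y1 + 5y2 + 5y3 ≥ 7
  5y1 + 3y2 + 3y3 ≥ 8
  y1, y2, y3 ≥ 0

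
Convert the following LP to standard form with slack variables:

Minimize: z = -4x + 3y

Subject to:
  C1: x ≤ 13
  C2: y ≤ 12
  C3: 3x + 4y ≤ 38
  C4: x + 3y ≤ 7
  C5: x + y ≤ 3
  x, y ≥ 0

min z = -4x + 3y

s.t.
  x + s1 = 13
  y + s2 = 12
  3x + 4y + s3 = 38
  x + 3y + s4 = 7
  x + y + s5 = 3
  x, y, s1, s2, s3, s4, s5 ≥ 0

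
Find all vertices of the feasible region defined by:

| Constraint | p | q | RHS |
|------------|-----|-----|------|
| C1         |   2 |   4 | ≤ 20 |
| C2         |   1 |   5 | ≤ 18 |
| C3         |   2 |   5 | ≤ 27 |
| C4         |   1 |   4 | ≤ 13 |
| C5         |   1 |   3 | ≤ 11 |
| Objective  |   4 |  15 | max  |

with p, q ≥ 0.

(0, 0), (10, 0), (8, 1), (5, 2), (0, 3.25)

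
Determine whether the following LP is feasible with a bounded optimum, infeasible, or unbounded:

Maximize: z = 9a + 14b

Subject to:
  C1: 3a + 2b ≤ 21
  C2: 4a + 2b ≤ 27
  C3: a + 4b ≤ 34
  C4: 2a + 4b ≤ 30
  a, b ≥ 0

Feasible with a bounded optimal solution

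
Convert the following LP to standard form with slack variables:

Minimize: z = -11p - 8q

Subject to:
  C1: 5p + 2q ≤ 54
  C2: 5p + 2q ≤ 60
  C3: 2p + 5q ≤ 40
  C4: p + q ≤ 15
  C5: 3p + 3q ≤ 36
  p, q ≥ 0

min z = -11p - 8q

s.t.
  5p + 2q + s1 = 54
  5p + 2q + s2 = 60
  2p + 5q + s3 = 40
  p + q + s4 = 15
  3p + 3q + s5 = 36
  p, q, s1, s2, s3, s4, s5 ≥ 0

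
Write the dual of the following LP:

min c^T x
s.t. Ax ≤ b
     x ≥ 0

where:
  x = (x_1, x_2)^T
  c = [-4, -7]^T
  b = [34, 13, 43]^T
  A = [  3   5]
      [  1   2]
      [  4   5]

Primal min cᵀx s.t. Ax ≤ b, x ≥ 0  →  Dual max −bᵀy s.t. Aᵀy ≥ −c, y ≥ 0.

Maximize: z = -34y1 - 13y2 - 43y3

Subject to:
  3y1 + y2 + 4y3 ≥ 4
  5y1 + 2y2 + 5y3 ≥ 7
  y1, y2, y3 ≥ 0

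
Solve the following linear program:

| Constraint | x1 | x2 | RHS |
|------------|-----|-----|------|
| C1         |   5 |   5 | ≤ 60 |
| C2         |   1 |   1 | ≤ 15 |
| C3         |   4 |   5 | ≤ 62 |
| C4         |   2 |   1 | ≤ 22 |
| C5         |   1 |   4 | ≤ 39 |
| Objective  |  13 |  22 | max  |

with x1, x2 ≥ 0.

Evaluate the objective at each vertex of the feasible region:
  z(0, 0) = 0
  z(11, 0) = 143
  z(10, 2) = 174
  z(3, 9) = 237  ←
  z(0, 9.75) = 214.5
The maximum is at x1 = 3, x2 = 9.

x1 = 3, x2 = 9, z = 237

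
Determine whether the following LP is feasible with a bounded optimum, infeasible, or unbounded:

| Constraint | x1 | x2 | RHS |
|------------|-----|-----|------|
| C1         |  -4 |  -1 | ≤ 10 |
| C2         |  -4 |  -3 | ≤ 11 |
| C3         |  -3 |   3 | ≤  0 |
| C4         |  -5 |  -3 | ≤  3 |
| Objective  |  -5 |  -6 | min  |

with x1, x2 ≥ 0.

Unbounded (objective can decrease without bound)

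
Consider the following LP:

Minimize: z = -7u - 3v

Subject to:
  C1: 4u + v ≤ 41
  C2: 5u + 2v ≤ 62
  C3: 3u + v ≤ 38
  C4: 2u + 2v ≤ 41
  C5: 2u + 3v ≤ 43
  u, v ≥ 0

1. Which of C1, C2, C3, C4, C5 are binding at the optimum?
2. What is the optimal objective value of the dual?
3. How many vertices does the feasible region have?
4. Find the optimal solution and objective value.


1. C1, C5
2. -83
3. 4
4. u = 8, v = 9, z = -83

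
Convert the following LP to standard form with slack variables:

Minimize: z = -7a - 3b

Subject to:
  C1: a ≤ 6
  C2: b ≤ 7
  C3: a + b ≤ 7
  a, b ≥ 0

min z = -7a - 3b

s.t.
  a + s1 = 6
  b + s2 = 7
  a + b + s3 = 7
  a, b, s1, s2, s3 ≥ 0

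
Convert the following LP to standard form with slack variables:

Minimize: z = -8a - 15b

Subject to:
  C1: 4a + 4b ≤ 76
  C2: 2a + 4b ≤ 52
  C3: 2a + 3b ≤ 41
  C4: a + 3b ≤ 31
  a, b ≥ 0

min z = -8a - 15b

s.t.
  4a + 4b + s1 = 76
  2a + 4b + s2 = 52
  2a + 3b + s3 = 41
  a + 3b + s4 = 31
  a, b, s1, s2, s3, s4 ≥ 0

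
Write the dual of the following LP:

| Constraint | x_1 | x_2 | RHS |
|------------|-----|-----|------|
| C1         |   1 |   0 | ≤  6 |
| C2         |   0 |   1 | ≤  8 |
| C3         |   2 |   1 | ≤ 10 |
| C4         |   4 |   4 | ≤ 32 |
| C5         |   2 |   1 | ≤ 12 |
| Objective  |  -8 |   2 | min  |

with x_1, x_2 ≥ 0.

Primal min cᵀx s.t. Ax ≤ b, x ≥ 0  →  Dual max −bᵀy s.t. Aᵀy ≥ −c, y ≥ 0.

Maximize: z = -6y1 - 8y2 - 10y3 - 32y4 - 12y5

Subject to:
  y1 + 2y3 + 4y4 + 2y5 ≥ 8
  y2 + y3 + 4y4 + y5 ≥ -2
  y1, y2, y3, y4, y5 ≥ 0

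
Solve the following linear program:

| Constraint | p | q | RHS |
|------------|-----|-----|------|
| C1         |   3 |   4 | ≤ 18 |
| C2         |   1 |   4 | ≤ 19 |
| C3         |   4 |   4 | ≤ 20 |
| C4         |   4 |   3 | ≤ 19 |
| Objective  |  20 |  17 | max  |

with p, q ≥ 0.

Evaluate the objective at each vertex of the feasible region:
  z(0, 0) = 0
  z(4.75, 0) = 95
  z(4, 1) = 97  ←
  z(2, 3) = 91
  z(0, 4.5) = 76.5
The maximum is at p = 4, q = 1.

p = 4, q = 1, z = 97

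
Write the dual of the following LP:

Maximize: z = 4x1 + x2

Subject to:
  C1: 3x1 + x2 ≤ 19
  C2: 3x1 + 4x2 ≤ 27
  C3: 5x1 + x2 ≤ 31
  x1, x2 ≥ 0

Primal max cᵀx s.t. Ax ≤ b, x ≥ 0  →  Dual min bᵀy s.t. Aᵀy ≥ c, y ≥ 0.

Minimize: z = 19y1 + 27y2 + 31y3

Subject to:
  3y1 + 3y2 + 5y3 ≥ 4
  y1 + 4y2 + y3 ≥ 1
  y1, y2, y3 ≥ 0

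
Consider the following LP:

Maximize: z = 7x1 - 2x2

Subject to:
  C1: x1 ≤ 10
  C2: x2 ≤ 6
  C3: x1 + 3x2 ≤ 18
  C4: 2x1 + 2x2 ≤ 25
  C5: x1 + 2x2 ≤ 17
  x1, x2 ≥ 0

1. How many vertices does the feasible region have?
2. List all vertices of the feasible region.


1. 5
2. (0, 0), (10, 0), (10, 2.5), (9.75, 2.75), (0, 6)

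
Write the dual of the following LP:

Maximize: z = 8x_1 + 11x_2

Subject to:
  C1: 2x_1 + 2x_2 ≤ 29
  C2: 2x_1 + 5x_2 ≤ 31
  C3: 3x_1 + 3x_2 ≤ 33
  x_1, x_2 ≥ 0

Primal max cᵀx s.t. Ax ≤ b, x ≥ 0  →  Dual min bᵀy s.t. Aᵀy ≥ c, y ≥ 0.

Minimize: z = 29y1 + 31y2 + 33y3

Subject to:
  2y1 + 2y2 + 3y3 ≥ 8
  2y1 + 5y2 + 3y3 ≥ 11
  y1, y2, y3 ≥ 0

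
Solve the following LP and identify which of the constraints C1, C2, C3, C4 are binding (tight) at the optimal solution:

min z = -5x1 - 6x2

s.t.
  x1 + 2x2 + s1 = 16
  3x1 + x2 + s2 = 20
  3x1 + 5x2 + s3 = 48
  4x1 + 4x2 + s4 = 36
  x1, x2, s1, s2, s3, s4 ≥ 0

At x1 = 2, x2 = 7, compute slack b - a·x for each constraint:
  C1: 16 − 16 = 0  (binding)
  C2: 20 − 13 = 7  (slack)
  C3: 48 − 41 = 7  (slack)
  C4: 36 − 36 = 0  (binding)

Optimal: x1 = 2, x2 = 7
Binding: C1, C4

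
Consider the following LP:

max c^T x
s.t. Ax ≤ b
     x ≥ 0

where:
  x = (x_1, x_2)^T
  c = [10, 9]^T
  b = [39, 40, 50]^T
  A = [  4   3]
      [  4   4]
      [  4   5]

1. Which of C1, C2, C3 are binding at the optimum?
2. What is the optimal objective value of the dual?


1. C1, C2
2. 99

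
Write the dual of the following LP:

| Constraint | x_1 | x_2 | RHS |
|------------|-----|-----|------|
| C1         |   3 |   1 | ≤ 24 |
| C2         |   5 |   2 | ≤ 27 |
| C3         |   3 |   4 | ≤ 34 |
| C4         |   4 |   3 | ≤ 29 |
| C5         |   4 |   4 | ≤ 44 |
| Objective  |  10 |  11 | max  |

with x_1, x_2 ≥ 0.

Primal max cᵀx s.t. Ax ≤ b, x ≥ 0  →  Dual min bᵀy s.t. Aᵀy ≥ c, y ≥ 0.

Minimize: z = 24y1 + 27y2 + 34y3 + 29y4 + 44y5

Subject to:
  3y1 + 5y2 + 3y3 + 4y4 + 4y5 ≥ 10
  y1 + 2y2 + 4y3 + 3y4 + 4y5 ≥ 11
  y1, y2, y3, y4, y5 ≥ 0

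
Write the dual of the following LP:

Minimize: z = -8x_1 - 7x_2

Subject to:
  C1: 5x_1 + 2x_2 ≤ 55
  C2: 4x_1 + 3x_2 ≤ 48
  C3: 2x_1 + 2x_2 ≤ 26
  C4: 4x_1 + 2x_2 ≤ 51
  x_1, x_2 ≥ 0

Primal min cᵀx s.t. Ax ≤ b, x ≥ 0  →  Dual max −bᵀy s.t. Aᵀy ≥ −c, y ≥ 0.

Maximize: z = -55y1 - 48y2 - 26y3 - 51y4

Subject to:
  5y1 + 4y2 + 2y3 + 4y4 ≥ 8
  2y1 + 3y2 + 2y3 + 2y4 ≥ 7
  y1, y2, y3, y4 ≥ 0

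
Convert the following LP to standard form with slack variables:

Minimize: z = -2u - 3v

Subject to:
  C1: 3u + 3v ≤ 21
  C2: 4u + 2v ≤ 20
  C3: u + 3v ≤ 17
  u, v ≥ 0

min z = -2u - 3v

s.t.
  3u + 3v + s1 = 21
  4u + 2v + s2 = 20
  u + 3v + s3 = 17
  u, v, s1, s2, s3 ≥ 0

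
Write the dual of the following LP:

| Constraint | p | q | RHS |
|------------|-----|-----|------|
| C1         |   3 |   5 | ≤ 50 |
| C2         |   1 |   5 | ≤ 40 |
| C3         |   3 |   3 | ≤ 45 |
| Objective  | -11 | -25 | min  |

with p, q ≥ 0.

Primal min cᵀx s.t. Ax ≤ b, x ≥ 0  →  Dual max −bᵀy s.t. Aᵀy ≥ −c, y ≥ 0.

Maximize: z = -50y1 - 40y2 - 45y3

Subject to:
  3y1 + y2 + 3y3 ≥ 11
  5y1 + 5y2 + 3y3 ≥ 25
  y1, y2, y3 ≥ 0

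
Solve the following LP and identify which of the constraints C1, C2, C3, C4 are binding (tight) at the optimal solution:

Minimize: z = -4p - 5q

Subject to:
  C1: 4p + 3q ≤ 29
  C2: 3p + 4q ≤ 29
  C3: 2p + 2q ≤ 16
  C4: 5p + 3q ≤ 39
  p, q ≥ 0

At p = 3, q = 5, compute slack b - a·x for each constraint:
  C1: 29 − 27 = 2  (slack)
  C2: 29 − 29 = 0  (binding)
  C3: 16 − 16 = 0  (binding)
  C4: 39 − 30 = 9  (slack)

Optimal: p = 3, q = 5
Binding: C2, C3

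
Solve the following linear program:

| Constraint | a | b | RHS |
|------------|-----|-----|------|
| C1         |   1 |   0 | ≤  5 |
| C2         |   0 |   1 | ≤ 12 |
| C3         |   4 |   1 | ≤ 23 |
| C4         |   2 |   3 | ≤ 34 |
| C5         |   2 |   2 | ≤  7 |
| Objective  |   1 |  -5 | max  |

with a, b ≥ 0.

Evaluate the objective at each vertex of the feasible region:
  z(0, 0) = 0
  z(3.5, 0) = 3.5  ←
  z(0, 3.5) = -17.5
The maximum is at a = 3.5, b = 0.

a = 3.5, b = 0, z = 3.5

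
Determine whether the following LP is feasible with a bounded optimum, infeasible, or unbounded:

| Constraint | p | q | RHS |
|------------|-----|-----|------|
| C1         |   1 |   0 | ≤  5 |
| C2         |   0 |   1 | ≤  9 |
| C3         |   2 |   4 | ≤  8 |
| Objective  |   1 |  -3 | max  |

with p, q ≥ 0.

Feasible with a bounded optimal solution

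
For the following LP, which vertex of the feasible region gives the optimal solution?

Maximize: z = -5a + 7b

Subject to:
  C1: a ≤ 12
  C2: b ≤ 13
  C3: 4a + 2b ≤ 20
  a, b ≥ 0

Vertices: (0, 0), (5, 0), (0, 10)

Evaluate the objective at each vertex of the feasible region:
  z(0, 0) = 0
  z(5, 0) = -25
  z(0, 10) = 70  ←
The maximum is at a = 0, b = 10.

(0, 10)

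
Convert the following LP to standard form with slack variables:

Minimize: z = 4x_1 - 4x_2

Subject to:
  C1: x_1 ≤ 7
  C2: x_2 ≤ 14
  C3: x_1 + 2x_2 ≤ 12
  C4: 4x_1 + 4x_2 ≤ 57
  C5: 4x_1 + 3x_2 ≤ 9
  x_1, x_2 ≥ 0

min z = 4x_1 - 4x_2

s.t.
  x_1 + s1 = 7
  x_2 + s2 = 14
  x_1 + 2x_2 + s3 = 12
  4x_1 + 4x_2 + s4 = 57
  4x_1 + 3x_2 + s5 = 9
  x_1, x_2, s1, s2, s3, s4, s5 ≥ 0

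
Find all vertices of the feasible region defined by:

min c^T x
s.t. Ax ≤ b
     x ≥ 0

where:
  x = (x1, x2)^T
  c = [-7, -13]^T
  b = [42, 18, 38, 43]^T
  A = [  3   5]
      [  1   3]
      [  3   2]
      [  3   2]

(0, 0), (12.67, 0), (11.78, 1.333), (9, 3), (0, 6)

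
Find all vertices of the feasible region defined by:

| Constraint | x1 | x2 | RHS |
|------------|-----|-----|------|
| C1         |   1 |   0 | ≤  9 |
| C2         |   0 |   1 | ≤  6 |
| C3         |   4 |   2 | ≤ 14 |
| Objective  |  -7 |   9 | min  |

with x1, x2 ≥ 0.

(0, 0), (3.5, 0), (0.5, 6), (0, 6)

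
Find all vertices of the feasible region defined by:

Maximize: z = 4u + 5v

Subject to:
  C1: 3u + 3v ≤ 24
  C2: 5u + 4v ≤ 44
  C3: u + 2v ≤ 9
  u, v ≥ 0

(0, 0), (8, 0), (7, 1), (0, 4.5)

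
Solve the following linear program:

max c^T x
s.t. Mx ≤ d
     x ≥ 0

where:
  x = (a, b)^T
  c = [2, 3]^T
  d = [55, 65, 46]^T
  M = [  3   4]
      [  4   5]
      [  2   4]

Evaluate the objective at each vertex of the feasible region:
  z(0, 0) = 0
  z(16.25, 0) = 32.5
  z(5, 9) = 37  ←
  z(0, 11.5) = 34.5
The maximum is at a = 5, b = 9.

a = 5, b = 9, z = 37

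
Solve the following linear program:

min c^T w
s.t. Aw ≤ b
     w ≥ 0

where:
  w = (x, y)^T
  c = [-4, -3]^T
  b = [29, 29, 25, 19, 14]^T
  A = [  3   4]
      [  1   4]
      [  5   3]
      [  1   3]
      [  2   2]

Evaluate the objective at each vertex of the feasible region:
  z(0, 0) = 0
  z(5, 0) = -20
  z(2, 5) = -23  ←
  z(1, 6) = -22
  z(0, 6.333) = -19
The minimum is at x = 2, y = 5.

x = 2, y = 5, z = -23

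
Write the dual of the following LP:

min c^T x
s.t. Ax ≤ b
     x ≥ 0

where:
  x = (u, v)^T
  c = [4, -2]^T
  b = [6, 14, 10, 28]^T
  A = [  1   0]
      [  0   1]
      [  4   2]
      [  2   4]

Primal min cᵀx s.t. Ax ≤ b, x ≥ 0  →  Dual max −bᵀy s.t. Aᵀy ≥ −c, y ≥ 0.

Maximize: z = -6y1 - 14y2 - 10y3 - 28y4

Subject to:
  y1 + 4y3 + 2y4 ≥ -4
  y2 + 2y3 + 4y4 ≥ 2
  y1, y2, y3, y4 ≥ 0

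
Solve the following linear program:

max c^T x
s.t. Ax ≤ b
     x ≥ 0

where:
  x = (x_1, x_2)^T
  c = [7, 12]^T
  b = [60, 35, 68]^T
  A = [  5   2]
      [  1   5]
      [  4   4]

Evaluate the objective at each vertex of the feasible region:
  z(0, 0) = 0
  z(12, 0) = 84
  z(10, 5) = 130  ←
  z(0, 7) = 84
The maximum is at x_1 = 10, x_2 = 5.

x_1 = 10, x_2 = 5, z = 130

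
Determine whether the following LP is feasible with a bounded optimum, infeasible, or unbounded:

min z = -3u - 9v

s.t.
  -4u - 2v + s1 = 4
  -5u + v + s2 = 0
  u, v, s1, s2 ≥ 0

Unbounded (objective can decrease without bound)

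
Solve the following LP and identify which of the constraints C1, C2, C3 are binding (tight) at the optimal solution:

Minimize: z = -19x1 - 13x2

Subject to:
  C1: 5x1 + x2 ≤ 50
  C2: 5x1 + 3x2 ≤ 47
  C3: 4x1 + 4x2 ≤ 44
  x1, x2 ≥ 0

At x1 = 7, x2 = 4, compute slack b - a·x for each constraint:
  C1: 50 − 39 = 11  (slack)
  C2: 47 − 47 = 0  (binding)
  C3: 44 − 44 = 0  (binding)

Optimal: x1 = 7, x2 = 4
Binding: C2, C3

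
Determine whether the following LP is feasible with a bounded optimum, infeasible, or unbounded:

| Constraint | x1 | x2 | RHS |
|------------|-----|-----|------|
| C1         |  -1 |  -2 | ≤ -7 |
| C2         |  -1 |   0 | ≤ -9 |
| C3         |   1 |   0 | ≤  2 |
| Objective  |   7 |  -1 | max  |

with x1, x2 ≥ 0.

Infeasible (no feasible solution exists)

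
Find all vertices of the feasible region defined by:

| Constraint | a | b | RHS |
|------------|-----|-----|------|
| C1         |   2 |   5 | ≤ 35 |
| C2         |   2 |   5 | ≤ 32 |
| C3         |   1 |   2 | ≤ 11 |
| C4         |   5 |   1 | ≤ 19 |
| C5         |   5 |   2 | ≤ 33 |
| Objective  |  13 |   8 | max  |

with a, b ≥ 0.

(0, 0), (3.8, 0), (3, 4), (0, 5.5)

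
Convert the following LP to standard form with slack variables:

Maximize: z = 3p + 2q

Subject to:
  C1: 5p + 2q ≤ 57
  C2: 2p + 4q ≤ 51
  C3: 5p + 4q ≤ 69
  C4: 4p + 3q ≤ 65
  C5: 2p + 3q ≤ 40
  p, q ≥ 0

max z = 3p + 2q

s.t.
  5p + 2q + s1 = 57
  2p + 4q + s2 = 51
  5p + 4q + s3 = 69
  4p + 3q + s4 = 65
  2p + 3q + s5 = 40
  p, q, s1, s2, s3, s4, s5 ≥ 0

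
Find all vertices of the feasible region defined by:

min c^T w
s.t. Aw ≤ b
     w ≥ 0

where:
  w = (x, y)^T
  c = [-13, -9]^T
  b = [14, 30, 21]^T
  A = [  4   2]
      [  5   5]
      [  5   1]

(0, 0), (3.5, 0), (1, 5), (0, 6)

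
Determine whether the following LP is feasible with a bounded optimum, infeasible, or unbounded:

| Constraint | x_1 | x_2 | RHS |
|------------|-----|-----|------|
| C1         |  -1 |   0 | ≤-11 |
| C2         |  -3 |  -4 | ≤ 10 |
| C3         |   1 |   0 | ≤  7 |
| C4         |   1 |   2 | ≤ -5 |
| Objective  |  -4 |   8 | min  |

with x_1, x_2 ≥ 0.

Infeasible (no feasible solution exists)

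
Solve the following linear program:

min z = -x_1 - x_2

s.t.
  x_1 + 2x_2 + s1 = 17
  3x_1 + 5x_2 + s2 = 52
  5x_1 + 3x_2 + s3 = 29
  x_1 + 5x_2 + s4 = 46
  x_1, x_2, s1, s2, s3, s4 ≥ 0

Evaluate the objective at each vertex of the feasible region:
  z(0, 0) = 0
  z(5.8, 0) = -5.8
  z(1, 8) = -9  ←
  z(0, 8.5) = -8.5
The minimum is at x_1 = 1, x_2 = 8.

x_1 = 1, x_2 = 8, z = -9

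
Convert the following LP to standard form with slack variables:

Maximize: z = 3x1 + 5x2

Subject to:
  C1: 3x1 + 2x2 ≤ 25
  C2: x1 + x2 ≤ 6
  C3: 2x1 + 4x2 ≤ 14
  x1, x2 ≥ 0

max z = 3x1 + 5x2

s.t.
  3x1 + 2x2 + s1 = 25
  x1 + x2 + s2 = 6
  2x1 + 4x2 + s3 = 14
  x1, x2, s1, s2, s3 ≥ 0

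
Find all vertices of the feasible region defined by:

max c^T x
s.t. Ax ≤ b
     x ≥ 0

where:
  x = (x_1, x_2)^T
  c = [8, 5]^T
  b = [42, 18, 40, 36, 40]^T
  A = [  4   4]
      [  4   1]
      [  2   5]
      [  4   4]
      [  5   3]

(0, 0), (4.5, 0), (3, 6), (1.667, 7.333), (0, 8)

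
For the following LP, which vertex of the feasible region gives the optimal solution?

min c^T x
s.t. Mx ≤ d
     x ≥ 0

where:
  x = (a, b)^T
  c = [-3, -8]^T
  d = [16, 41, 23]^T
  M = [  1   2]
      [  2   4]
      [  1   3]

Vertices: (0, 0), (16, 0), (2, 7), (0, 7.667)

Evaluate the objective at each vertex of the feasible region:
  z(0, 0) = 0
  z(16, 0) = -48
  z(2, 7) = -62  ←
  z(0, 7.667) = -61.33
The minimum is at a = 2, b = 7.

(2, 7)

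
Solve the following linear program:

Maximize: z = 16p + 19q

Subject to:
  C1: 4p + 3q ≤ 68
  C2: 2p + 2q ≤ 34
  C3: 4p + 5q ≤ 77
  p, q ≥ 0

Evaluate the objective at each vertex of the feasible region:
  z(0, 0) = 0
  z(17, 0) = 272
  z(8, 9) = 299  ←
  z(0, 15.4) = 292.6
The maximum is at p = 8, q = 9.

p = 8, q = 9, z = 299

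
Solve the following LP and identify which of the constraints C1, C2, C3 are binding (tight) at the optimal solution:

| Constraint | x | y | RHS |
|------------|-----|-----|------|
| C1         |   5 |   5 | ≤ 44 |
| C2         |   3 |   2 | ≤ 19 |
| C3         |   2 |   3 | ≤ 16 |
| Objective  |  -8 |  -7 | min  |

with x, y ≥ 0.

At x = 5, y = 2, compute slack b - a·x for each constraint:
  C1: 44 − 35 = 9  (slack)
  C2: 19 − 19 = 0  (binding)
  C3: 16 − 16 = 0  (binding)

Optimal: x = 5, y = 2
Binding: C2, C3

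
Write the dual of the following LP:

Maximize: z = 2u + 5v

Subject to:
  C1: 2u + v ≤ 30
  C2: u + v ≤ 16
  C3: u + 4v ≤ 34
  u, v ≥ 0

Primal max cᵀx s.t. Ax ≤ b, x ≥ 0  →  Dual min bᵀy s.t. Aᵀy ≥ c, y ≥ 0.

Minimize: z = 30y1 + 16y2 + 34y3

Subject to:
  2y1 + y2 + y3 ≥ 2
  y1 + y2 + 4y3 ≥ 5
  y1, y2, y3 ≥ 0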